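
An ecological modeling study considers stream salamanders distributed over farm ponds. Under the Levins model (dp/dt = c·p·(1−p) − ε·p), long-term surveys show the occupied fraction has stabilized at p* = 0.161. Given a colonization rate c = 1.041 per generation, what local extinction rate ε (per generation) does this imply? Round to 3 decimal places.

0.873

At equilibrium c(1−p*) = ε.
ε = 1.041 × (1 − 0.161) = 1.041 × 0.8390 = 0.8734.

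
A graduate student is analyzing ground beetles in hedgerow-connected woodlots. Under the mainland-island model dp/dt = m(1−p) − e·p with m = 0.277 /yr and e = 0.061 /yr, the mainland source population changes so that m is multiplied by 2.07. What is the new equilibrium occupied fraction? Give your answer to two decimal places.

0.90

Before: p* = 0.277/(0.277+0.061) = 0.8195.
After: m = 0.57339, e = 0.061; p* = 0.57339/0.6344 = 0.9038.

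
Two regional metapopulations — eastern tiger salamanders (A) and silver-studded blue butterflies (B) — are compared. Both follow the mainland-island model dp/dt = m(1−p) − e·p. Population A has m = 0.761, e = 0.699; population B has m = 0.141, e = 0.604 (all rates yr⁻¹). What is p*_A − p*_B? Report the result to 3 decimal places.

A: p*_A = m/(m+e) = 0.761/1.4600 = 0.5212.
B: p*_B = 0.141/0.7450 = 0.1893.
p*_A − p*_B = 0.5212 − 0.1893 = 0.3320.

0.332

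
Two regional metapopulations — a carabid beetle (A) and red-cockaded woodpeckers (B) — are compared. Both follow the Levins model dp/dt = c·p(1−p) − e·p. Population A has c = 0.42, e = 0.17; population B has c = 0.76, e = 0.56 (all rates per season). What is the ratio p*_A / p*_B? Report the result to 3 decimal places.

2.262

A: p*_A = 1 − 0.17/0.42 = 0.5952.
B: p*_B = 1 − 0.56/0.76 = 0.2632.
p*_A / p*_B = 0.5952/0.2632 = 2.2619.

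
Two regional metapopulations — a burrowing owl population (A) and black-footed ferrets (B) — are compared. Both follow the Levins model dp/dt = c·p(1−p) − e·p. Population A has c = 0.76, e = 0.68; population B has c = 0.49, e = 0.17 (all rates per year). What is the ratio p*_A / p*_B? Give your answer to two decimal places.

A: p*_A = 1 − 0.68/0.76 = 0.1053.
B: p*_B = 1 − 0.17/0.49 = 0.6531.
p*_A / p*_B = 0.1053/0.6531 = 0.1612.

0.16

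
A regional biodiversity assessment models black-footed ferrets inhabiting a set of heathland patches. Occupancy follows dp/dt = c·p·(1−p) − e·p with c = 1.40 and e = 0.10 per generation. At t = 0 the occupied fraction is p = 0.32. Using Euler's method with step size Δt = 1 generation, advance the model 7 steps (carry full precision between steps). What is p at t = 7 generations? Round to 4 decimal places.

0.9287

Update rule: p ← p + [c·p·(1−p) − e·p]·Δt with Δt = 1.
  1  |  dp/dt·Δt = +0.272640  |  p_1 = 0.592640
  2  |  dp/dt·Δt = +0.278721  |  p_2 = 0.871361
  3  |  dp/dt·Δt = +0.069791  |  p_3 = 0.941152
  4  |  dp/dt·Δt = -0.016577  |  p_4 = 0.924576
  5  |  dp/dt·Δt = +0.005172  |  p_5 = 0.929748
  6  |  dp/dt·Δt = -0.001531  |  p_6 = 0.928217
  7  |  dp/dt·Δt = +0.000461  |  p_7 = 0.928678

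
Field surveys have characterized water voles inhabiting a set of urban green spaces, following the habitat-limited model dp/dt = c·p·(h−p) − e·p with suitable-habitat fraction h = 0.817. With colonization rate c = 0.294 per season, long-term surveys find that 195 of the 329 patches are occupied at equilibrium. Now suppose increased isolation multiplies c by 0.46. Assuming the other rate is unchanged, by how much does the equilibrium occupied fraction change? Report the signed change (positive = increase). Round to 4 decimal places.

Observed p* = 195/329 = 0.59271.
Balance c(h−p*) = e gives e = 0.294×(0.817 − 0.59271) = 0.06594.
New p* = 0.817 − e/c = 0.817 − 0.06594/0.13524 = 0.32942.
Δp* = 0.32942 − 0.59271 = -0.26329.

-0.2633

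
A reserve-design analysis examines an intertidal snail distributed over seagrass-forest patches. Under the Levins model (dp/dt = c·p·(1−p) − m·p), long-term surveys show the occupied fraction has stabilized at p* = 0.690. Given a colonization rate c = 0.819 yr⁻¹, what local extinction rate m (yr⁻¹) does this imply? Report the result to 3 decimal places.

At equilibrium c(1−p*) = m.
m = 0.819 × (1 − 0.690) = 0.819 × 0.3100 = 0.2539.

0.254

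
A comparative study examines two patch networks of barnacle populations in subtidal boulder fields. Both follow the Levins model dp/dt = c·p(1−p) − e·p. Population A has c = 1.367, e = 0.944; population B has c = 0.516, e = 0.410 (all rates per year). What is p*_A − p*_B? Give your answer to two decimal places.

A: p*_A = 1 − 0.944/1.367 = 0.3094.
B: p*_B = 1 − 0.410/0.516 = 0.2054.
p*_A − p*_B = 0.3094 − 0.2054 = 0.1040.

0.10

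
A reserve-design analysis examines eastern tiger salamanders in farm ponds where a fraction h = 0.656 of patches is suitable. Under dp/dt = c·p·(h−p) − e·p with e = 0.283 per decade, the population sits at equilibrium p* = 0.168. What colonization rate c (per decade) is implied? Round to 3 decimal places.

At equilibrium c(h−p*) = e, so c = e/(h−p*).
c = 0.283/(0.656 − 0.168) = 0.283/0.4880 = 0.5799.

0.580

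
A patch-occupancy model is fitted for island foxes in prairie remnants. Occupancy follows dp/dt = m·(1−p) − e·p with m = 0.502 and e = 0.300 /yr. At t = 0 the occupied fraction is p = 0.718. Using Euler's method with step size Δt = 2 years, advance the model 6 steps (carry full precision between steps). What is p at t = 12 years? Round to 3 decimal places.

Update rule: p ← p + [m·(1−p) − e·p]·Δt with Δt = 2.
step 1: Δp = -0.14767, p = 0.57033
step 2: Δp = +0.08919, p = 0.65952
step 3: Δp = -0.05387, p = 0.60565
step 4: Δp = +0.03254, p = 0.63819
step 5: Δp = -0.01965, p = 0.61853
step 6: Δp = +0.01187, p = 0.63041

0.630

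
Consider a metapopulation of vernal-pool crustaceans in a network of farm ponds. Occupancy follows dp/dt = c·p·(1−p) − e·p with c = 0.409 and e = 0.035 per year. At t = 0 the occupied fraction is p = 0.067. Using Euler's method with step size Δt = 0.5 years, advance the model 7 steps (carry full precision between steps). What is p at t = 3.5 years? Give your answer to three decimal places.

Update rule: p ← p + [c·p·(1−p) − e·p]·Δt with Δt = 0.5.
t = 0.5: p = 0.06700 + (+0.01161) = 0.07861
t = 1: p = 0.07861 + (+0.01344) = 0.09205
t = 1.5: p = 0.09205 + (+0.01548) = 0.10753
t = 2: p = 0.10753 + (+0.01774) = 0.12527
t = 2.5: p = 0.12527 + (+0.02022) = 0.14549
t = 3: p = 0.14549 + (+0.02288) = 0.16836
t = 3.5: p = 0.16836 + (+0.02569) = 0.19405

0.194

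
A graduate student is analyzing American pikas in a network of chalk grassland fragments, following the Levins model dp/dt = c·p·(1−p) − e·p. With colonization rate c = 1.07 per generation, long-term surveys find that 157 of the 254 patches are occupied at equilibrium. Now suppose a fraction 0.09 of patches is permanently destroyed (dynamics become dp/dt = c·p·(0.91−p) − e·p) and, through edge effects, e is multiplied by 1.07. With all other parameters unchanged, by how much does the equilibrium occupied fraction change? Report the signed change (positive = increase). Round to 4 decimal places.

-0.1167

Observed p* = 157/254 = 0.61811.
Balance c(1−p*) = e gives e = 1.07×(1 − 0.61811) = 0.40862.
New p* = 0.91 − e/c = 0.91 − 0.43722/1.07000 = 0.50138.
Δp* = 0.50138 − 0.61811 = -0.11673.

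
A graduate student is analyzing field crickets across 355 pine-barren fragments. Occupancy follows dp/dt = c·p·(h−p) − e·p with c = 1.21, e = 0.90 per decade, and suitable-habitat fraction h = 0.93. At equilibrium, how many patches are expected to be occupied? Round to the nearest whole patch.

p* = h − e/c = 0.93 − 0.7438 = 0.1862.
Expected occupied patches = N × p* = 355 × 0.1862 = 66.10 ≈ 66.

66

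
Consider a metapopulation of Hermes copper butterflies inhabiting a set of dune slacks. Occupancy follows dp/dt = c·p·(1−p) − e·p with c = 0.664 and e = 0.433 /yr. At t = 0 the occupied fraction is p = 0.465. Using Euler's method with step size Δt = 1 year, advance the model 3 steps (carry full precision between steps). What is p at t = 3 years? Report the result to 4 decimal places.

Update rule: p ← p + [c·p·(1−p) − e·p]·Δt with Δt = 1.
step 1: Δp = -0.03616, p = 0.42884
step 2: Δp = -0.02305, p = 0.40579
step 3: Δp = -0.01560, p = 0.39019

0.3902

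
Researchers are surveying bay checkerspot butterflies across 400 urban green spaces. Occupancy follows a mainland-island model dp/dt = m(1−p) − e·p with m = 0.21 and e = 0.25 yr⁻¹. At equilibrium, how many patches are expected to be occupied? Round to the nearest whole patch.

183

p* = m/(m+e) = 0.21/0.4600 = 0.4565.
Expected occupied patches = N × p* = 400 × 0.4565 = 182.61 ≈ 183.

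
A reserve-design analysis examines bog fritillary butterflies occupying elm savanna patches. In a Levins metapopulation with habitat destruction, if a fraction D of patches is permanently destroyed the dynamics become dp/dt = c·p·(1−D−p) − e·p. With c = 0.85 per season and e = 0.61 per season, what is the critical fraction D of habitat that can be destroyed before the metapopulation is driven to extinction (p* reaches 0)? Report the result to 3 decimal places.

The nontrivial equilibrium is p* = (1−D) − e/c; extinction occurs when this hits zero.
So D_crit = 1 − e/c = 1 − 0.61/0.85 = 1 − 0.7176 = 0.2824.
Note this equals the original equilibrium occupancy — the Levins extinction-debt result.

0.282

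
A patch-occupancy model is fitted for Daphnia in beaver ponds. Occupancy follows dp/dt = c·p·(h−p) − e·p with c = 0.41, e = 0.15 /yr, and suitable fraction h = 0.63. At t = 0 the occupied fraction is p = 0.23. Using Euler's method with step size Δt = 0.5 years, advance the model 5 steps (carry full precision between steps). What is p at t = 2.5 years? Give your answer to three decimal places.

0.237

Update rule: p ← p + [c·p·(h−p) − e·p]·Δt with Δt = 0.5.
p: 0.23000 → 0.23161  (Δp = +0.00161)
p: 0.23161 → 0.23315  (Δp = +0.00154)
p: 0.23315 → 0.23464  (Δp = +0.00148)
p: 0.23464 → 0.23606  (Δp = +0.00142)
p: 0.23606 → 0.23741  (Δp = +0.00136)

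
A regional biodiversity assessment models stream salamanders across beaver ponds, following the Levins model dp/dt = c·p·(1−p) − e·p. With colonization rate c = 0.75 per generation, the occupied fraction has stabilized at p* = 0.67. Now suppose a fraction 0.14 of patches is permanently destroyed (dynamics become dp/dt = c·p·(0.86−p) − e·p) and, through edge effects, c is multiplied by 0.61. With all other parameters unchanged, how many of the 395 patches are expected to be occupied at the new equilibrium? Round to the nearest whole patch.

126

Balance c(1−p*) = e gives e = 0.75×(1 − 0.67000) = 0.24750.
New p* = 0.86 − e/c = 0.86 − 0.24750/0.45750 = 0.31902.
Expected occupied = 395 × 0.31902 = 126.01 ≈ 126.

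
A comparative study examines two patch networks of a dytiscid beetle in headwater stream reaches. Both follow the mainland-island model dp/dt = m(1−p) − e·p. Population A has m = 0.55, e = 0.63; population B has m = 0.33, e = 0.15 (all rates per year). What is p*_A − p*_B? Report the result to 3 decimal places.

A: p*_A = m/(m+e) = 0.55/1.1800 = 0.4661.
B: p*_B = 0.33/0.4800 = 0.6875.
p*_A − p*_B = 0.4661 − 0.6875 = -0.2214.

-0.221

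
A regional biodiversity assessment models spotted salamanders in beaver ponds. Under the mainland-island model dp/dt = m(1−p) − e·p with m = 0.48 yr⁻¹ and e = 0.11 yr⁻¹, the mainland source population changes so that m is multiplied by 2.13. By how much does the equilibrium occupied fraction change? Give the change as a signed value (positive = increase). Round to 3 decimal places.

0.089

Before: p* = 0.48/(0.48+0.11) = 0.8136.
After: m = 1.0224, e = 0.11; p* = 1.0224/1.1324 = 0.9029.
Δp* = 0.9029 − 0.8136 = +0.0893.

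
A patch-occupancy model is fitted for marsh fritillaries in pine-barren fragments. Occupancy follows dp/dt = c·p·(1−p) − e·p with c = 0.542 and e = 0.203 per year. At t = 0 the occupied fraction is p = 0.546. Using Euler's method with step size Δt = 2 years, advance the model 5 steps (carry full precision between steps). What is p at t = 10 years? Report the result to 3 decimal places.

Update rule: p ← p + [c·p·(1−p) − e·p]·Δt with Δt = 2.
step 1: Δp = +0.04703, p = 0.59303
step 2: Δp = +0.02085, p = 0.61388
step 3: Δp = +0.00771, p = 0.62159
step 4: Δp = +0.00261, p = 0.62420
step 5: Δp = +0.00086, p = 0.62505

0.625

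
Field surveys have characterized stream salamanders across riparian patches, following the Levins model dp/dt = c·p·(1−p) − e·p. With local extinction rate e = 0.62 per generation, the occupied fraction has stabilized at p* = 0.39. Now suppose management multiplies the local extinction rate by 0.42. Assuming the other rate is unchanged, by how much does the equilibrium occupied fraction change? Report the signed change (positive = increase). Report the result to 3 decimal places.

Balance c(1−p*) = e gives c = e/(1 − 0.39000) = 0.62/0.61000 = 1.01639.
New p* = 1 − e/c = 1 − 0.26040/1.01639 = 0.74380.
Δp* = 0.74380 − 0.39000 = +0.35380.

0.354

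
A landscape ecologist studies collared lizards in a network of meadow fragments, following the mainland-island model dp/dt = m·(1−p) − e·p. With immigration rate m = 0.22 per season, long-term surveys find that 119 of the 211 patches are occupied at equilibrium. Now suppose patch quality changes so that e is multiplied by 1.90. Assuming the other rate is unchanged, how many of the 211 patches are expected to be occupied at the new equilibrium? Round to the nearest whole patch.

85

Observed p* = 119/211 = 0.56398.
Balance m(1−p*) = e·p* gives e = m(1−p*)/p* = 0.22×0.43602/0.56398 = 0.17008.
New p* = m/(m+e) = 0.22000/(0.22000+0.32315) = 0.40504.
Expected occupied = 211 × 0.40504 = 85.46 ≈ 85.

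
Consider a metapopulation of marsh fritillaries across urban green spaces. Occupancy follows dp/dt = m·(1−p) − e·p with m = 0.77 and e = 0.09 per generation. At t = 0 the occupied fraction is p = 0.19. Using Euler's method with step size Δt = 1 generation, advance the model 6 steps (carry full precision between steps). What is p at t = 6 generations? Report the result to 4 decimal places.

Update rule: p ← p + [m·(1−p) − e·p]·Δt with Δt = 1.
  1  |  dp/dt·Δt = +0.606600  |  p_1 = 0.796600
  2  |  dp/dt·Δt = +0.084924  |  p_2 = 0.881524
  3  |  dp/dt·Δt = +0.011889  |  p_3 = 0.893413
  4  |  dp/dt·Δt = +0.001665  |  p_4 = 0.895078
  5  |  dp/dt·Δt = +0.000233  |  p_5 = 0.895311
  6  |  dp/dt·Δt = +0.000033  |  p_6 = 0.895344

0.8953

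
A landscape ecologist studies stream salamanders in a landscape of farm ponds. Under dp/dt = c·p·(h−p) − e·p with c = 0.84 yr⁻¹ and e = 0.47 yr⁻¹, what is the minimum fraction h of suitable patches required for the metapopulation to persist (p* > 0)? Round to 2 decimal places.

0.56

p* = h − e/c is positive only when h > e/c.
h_min = e/c = 0.47/0.84 = 0.5595.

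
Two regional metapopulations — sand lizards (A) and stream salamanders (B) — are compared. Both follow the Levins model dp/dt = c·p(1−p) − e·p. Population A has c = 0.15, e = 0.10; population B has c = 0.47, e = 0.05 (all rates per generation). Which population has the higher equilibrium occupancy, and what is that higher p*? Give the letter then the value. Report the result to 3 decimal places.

A: p*_A = 1 − 0.10/0.15 = 0.3333.
B: p*_B = 1 − 0.05/0.47 = 0.8936.
B is higher at 0.8936.

B, 0.894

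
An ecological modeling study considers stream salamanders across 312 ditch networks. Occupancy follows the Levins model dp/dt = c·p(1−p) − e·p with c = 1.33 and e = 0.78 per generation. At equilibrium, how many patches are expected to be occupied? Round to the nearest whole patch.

129

p* = 1 − e/c = 1 − 0.78/1.33 = 0.4135.
Expected occupied patches = N × p* = 312 × 0.4135 = 129.02 ≈ 129.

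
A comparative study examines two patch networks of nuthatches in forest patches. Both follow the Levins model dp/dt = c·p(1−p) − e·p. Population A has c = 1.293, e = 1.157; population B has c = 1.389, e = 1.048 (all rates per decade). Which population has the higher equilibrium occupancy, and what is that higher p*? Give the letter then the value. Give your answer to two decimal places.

A: p*_A = 1 − 1.157/1.293 = 0.1052.
B: p*_B = 1 − 1.048/1.389 = 0.2455.
B is higher at 0.2455.

B, 0.25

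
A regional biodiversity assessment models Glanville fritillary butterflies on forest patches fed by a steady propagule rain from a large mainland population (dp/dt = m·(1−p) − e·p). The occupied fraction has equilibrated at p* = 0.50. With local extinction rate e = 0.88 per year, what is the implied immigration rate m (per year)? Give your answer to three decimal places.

0.880

At equilibrium m(1−p*) = e·p*, so m = e·p*/(1−p*).
m = 0.88 × 0.50 / 0.5000 = 0.4400/0.5000 = 0.8800.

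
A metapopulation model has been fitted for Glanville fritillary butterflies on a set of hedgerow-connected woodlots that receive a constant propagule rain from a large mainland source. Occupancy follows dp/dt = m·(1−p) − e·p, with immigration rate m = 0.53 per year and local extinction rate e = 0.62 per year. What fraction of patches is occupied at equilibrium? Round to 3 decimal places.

Setting dp/dt = 0: m − m·p* = e·p*, so m = (m+e)·p*.
p* = m/(m+e) = 0.53/(0.53+0.62) = 0.53/1.1500 = 0.4609.

0.461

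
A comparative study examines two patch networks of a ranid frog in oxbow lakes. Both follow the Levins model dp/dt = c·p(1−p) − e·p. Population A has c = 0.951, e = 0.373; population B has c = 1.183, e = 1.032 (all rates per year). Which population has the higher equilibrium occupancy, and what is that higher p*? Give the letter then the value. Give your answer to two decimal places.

A, 0.61

A: p*_A = 1 − 0.373/0.951 = 0.6078.
B: p*_B = 1 − 1.032/1.183 = 0.1276.
A is higher at 0.6078.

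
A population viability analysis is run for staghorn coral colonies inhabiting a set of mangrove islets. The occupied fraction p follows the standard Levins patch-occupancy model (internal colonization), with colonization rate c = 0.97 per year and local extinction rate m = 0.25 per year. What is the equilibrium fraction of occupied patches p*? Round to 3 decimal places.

At equilibrium, colonization balances extinction: c·p*·(1−p*) = m·p*.
So p* = 1 − m/c = 1 − 0.25/0.97 = 1 − 0.2577 = 0.7423.

0.742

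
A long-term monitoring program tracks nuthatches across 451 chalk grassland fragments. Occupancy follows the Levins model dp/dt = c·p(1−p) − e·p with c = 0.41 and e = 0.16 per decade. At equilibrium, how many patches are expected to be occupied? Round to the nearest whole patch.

275

p* = 1 − e/c = 1 − 0.16/0.41 = 0.6098.
Expected occupied patches = N × p* = 451 × 0.6098 = 275.00 ≈ 275.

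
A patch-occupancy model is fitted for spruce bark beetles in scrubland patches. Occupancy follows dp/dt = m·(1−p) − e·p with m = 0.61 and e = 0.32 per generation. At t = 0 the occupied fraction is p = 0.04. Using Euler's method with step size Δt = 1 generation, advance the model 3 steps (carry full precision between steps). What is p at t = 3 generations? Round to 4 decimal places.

0.6557

Update rule: p ← p + [m·(1−p) − e·p]·Δt with Δt = 1.
p: 0.04000 → 0.61280  (Δp = +0.57280)
p: 0.61280 → 0.65290  (Δp = +0.04010)
p: 0.65290 → 0.65570  (Δp = +0.00281)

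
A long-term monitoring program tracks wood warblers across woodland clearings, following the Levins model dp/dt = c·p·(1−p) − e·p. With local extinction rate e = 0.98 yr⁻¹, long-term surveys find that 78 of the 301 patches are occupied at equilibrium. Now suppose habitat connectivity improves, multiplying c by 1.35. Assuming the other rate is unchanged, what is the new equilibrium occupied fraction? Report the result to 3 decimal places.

Observed p* = 78/301 = 0.25914.
Balance c(1−p*) = e gives c = e/(1 − 0.25914) = 0.98/0.74086 = 1.32279.
New p* = 1 − e/c = 1 − 0.98000/1.78577 = 0.45122.

0.451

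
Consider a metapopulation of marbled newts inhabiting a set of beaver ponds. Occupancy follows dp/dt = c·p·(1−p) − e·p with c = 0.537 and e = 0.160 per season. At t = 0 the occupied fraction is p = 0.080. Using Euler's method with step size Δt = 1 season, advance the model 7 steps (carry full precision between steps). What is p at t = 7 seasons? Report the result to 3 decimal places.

0.424

Update rule: p ← p + [c·p·(1−p) − e·p]·Δt with Δt = 1.
t = 1: p = 0.08000 + (+0.02672) = 0.10672
t = 2: p = 0.10672 + (+0.03412) = 0.14084
t = 3: p = 0.14084 + (+0.04245) = 0.18329
t = 4: p = 0.18329 + (+0.05106) = 0.23435
t = 5: p = 0.23435 + (+0.05886) = 0.29320
t = 6: p = 0.29320 + (+0.06437) = 0.35758
t = 7: p = 0.35758 + (+0.06615) = 0.42372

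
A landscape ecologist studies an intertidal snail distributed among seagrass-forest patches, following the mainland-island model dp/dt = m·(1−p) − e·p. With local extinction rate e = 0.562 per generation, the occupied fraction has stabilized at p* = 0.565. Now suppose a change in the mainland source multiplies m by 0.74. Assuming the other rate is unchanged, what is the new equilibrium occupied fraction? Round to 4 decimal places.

0.4901

Balance m(1−p*) = e·p* gives m = e·p*/(1−p*) = 0.562×0.56500/0.43500 = 0.72995.
New p* = m/(m+e) = 0.54016/(0.54016+0.56200) = 0.49009.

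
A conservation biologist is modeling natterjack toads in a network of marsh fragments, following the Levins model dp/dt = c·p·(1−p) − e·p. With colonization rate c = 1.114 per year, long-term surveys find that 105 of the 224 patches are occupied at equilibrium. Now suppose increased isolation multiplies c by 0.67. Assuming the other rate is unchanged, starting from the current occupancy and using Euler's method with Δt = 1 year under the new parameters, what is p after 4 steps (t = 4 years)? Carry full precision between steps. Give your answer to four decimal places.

0.2787

Observed p* = 105/224 = 0.46875.
Balance c(1−p*) = e gives e = 1.114×(1 − 0.46875) = 0.59181.
Starting from p₀ = 0.46875; update p ← p + (dp/dt)·Δt with the new parameters.
  1  |  dp/dt·Δt = -0.091546  |  p_1 = 0.377204
  2  |  dp/dt·Δt = -0.047894  |  p_2 = 0.329310
  3  |  dp/dt·Δt = -0.030041  |  p_3 = 0.299270
  4  |  dp/dt·Δt = -0.020590  |  p_4 = 0.278679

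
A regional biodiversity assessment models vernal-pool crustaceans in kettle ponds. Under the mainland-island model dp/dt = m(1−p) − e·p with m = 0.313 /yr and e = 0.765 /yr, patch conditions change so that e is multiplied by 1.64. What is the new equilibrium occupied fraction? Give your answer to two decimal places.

0.20

Before: p* = 0.313/(0.313+0.765) = 0.2904.
After: m = 0.313, e = 1.2546; p* = 0.313/1.5676 = 0.1997.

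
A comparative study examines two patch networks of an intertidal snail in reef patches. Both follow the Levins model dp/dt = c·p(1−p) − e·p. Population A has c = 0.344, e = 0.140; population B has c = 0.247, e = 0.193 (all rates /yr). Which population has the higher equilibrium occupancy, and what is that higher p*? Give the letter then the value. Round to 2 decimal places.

A: p*_A = 1 − 0.140/0.344 = 0.5930.
B: p*_B = 1 − 0.193/0.247 = 0.2186.
A is higher at 0.5930.

A, 0.59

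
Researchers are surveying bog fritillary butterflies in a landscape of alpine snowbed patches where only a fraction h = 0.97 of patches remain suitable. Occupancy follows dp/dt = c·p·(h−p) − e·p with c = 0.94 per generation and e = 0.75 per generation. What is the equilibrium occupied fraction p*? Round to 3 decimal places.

Setting dp/dt = 0 and dividing by p* gives c·(h−p*) = e.
So p* = h − e/c = 0.97 − 0.75/0.94 = 0.97 − 0.7979 = 0.1721.

0.172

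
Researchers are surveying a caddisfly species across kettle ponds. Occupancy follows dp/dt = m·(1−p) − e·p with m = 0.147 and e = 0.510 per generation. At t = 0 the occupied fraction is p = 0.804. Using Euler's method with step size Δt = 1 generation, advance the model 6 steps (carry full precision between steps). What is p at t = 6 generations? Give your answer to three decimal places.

Update rule: p ← p + [m·(1−p) − e·p]·Δt with Δt = 1.
step 1: Δp = -0.38123, p = 0.42277
step 2: Δp = -0.13076, p = 0.29201
step 3: Δp = -0.04485, p = 0.24716
step 4: Δp = -0.01538, p = 0.23178
step 5: Δp = -0.00528, p = 0.22650
step 6: Δp = -0.00181, p = 0.22469

0.225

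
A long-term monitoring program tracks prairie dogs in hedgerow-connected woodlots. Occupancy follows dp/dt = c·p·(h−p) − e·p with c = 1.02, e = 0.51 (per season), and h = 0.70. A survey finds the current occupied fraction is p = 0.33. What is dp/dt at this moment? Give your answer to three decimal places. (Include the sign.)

Colonization term: c·p·(h−p) = 1.02×0.33×0.3700 = 0.12454.
Extinction term: e·p = 0.16830.
dp/dt = 0.12454 − 0.16830 = -0.04376.

-0.044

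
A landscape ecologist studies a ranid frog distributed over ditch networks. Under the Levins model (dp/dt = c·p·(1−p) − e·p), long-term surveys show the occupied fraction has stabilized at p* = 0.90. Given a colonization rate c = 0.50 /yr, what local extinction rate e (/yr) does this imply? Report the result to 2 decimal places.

0.05

At equilibrium c(1−p*) = e.
e = 0.50 × (1 − 0.90) = 0.50 × 0.1000 = 0.0500.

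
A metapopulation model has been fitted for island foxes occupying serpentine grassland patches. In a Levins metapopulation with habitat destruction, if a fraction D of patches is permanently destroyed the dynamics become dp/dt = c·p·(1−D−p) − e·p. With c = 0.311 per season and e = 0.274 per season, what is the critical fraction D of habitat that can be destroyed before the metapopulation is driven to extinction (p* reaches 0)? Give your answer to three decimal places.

The nontrivial equilibrium is p* = (1−D) − e/c; extinction occurs when this hits zero.
So D_crit = 1 − e/c = 1 − 0.274/0.311 = 1 − 0.8810 = 0.1190.
Note this equals the original equilibrium occupancy — the Levins extinction-debt result.

0.119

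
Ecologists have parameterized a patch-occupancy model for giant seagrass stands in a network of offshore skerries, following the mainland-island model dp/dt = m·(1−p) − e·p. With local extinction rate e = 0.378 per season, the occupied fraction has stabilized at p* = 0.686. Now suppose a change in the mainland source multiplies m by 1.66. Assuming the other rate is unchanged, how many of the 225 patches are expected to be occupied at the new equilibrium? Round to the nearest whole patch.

Balance m(1−p*) = e·p* gives m = e·p*/(1−p*) = 0.378×0.68600/0.31400 = 0.82582.
New p* = m/(m+e) = 1.37086/(1.37086+0.37800) = 0.78386.
Expected occupied = 225 × 0.78386 = 176.37 ≈ 176.

176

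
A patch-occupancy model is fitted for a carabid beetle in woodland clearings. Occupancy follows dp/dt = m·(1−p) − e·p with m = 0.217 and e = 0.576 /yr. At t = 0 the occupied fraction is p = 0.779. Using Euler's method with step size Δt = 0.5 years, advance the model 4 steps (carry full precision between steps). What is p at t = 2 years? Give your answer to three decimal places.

0.341

Update rule: p ← p + [m·(1−p) − e·p]·Δt with Δt = 0.5.
  1  |  dp/dt·Δt = -0.200374  |  p_1 = 0.578627
  2  |  dp/dt·Δt = -0.120925  |  p_2 = 0.457701
  3  |  dp/dt·Δt = -0.072978  |  p_3 = 0.384723
  4  |  dp/dt·Δt = -0.044043  |  p_4 = 0.340680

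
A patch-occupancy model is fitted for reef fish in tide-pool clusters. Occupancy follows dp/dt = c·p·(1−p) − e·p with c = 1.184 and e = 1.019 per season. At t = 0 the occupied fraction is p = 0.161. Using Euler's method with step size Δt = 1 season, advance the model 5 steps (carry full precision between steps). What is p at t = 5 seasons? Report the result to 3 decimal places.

Update rule: p ← p + [c·p·(1−p) − e·p]·Δt with Δt = 1.
step 1: Δp = -0.00413, p = 0.15687
step 2: Δp = -0.00325, p = 0.15362
step 3: Δp = -0.00259, p = 0.15103
step 4: Δp = -0.00209, p = 0.14894
step 5: Δp = -0.00169, p = 0.14725

0.147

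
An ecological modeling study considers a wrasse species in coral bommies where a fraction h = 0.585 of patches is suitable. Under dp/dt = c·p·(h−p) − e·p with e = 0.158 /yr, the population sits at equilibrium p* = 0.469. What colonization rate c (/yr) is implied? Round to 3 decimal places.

At equilibrium c(h−p*) = e, so c = e/(h−p*).
c = 0.158/(0.585 − 0.469) = 0.158/0.1160 = 1.3621.

1.362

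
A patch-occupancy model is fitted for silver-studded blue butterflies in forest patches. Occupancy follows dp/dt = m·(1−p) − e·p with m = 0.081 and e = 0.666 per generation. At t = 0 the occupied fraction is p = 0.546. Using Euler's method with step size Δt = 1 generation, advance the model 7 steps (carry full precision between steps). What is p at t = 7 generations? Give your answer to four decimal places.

Update rule: p ← p + [m·(1−p) − e·p]·Δt with Δt = 1.
  1  |  dp/dt·Δt = -0.326862  |  p_1 = 0.219138
  2  |  dp/dt·Δt = -0.082696  |  p_2 = 0.136442
  3  |  dp/dt·Δt = -0.020922  |  p_3 = 0.115520
  4  |  dp/dt·Δt = -0.005293  |  p_4 = 0.110227
  5  |  dp/dt·Δt = -0.001339  |  p_5 = 0.108887
  6  |  dp/dt·Δt = -0.000339  |  p_6 = 0.108548
  7  |  dp/dt·Δt = -0.000086  |  p_7 = 0.108463

0.1085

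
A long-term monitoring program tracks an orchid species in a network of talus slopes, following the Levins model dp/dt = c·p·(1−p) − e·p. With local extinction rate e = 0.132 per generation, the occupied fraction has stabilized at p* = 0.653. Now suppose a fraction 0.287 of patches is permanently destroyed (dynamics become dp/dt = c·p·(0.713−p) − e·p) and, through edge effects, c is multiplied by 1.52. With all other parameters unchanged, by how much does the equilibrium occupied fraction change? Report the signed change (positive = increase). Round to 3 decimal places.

Balance c(1−p*) = e gives c = e/(1 − 0.65300) = 0.132/0.34700 = 0.38040.
New p* = 0.713 − e/c = 0.713 − 0.13200/0.57821 = 0.48471.
Δp* = 0.48471 − 0.65300 = -0.16829.

-0.168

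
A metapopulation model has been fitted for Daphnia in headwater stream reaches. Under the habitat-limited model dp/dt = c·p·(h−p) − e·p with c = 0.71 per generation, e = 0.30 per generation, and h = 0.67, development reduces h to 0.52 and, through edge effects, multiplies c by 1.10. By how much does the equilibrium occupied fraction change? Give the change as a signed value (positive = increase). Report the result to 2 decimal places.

Before: p* = h − e/c = 0.67 − 0.30/0.71 = 0.67 − 0.4225 = 0.2475.
After: c = 0.781, e = 0.3, h = 0.52; p* = 0.52 − 0.3/0.781 = 0.1359.
Δp* = 0.1359 − 0.2475 = -0.1116.

-0.11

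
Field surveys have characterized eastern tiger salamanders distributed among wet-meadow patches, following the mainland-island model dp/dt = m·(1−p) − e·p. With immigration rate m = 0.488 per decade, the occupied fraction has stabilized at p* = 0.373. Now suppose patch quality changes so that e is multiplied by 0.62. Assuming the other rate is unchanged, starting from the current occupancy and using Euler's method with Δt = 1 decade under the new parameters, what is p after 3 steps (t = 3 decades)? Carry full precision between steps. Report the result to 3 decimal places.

0.490

Balance m(1−p*) = e·p* gives e = m(1−p*)/p* = 0.488×0.62700/0.37300 = 0.82031.
Starting from p₀ = 0.37300; update p ← p + (dp/dt)·Δt with the new parameters.
step 1: Δp = +0.11627, p = 0.48927
step 2: Δp = +0.00040, p = 0.48967
step 3: Δp = +0.00000, p = 0.48967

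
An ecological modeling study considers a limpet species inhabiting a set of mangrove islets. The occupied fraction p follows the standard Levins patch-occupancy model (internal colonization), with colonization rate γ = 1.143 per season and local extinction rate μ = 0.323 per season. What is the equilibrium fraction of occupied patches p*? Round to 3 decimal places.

0.717

Setting dp/dt = 0 and dividing through by p* gives γ·(1−p*) = μ.
So p* = 1 − μ/γ = 1 − 0.323/1.143 = 1 − 0.2826 = 0.7174.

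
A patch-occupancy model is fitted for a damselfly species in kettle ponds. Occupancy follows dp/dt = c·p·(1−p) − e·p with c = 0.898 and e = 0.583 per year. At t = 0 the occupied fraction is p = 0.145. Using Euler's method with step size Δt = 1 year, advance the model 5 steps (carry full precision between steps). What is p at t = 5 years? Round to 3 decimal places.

0.274

Update rule: p ← p + [c·p·(1−p) − e·p]·Δt with Δt = 1.
p: 0.14500 → 0.17179  (Δp = +0.02679)
p: 0.17179 → 0.19941  (Δp = +0.02761)
p: 0.19941 → 0.22651  (Δp = +0.02711)
p: 0.22651 → 0.25179  (Δp = +0.02528)
p: 0.25179 → 0.27417  (Δp = +0.02238)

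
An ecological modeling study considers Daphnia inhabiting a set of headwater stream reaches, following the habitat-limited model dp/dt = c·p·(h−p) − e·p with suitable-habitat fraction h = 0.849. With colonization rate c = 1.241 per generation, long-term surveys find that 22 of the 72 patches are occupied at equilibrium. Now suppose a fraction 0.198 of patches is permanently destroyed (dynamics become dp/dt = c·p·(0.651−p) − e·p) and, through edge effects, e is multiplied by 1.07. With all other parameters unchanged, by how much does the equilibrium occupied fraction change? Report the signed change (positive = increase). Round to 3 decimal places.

-0.236

Observed p* = 22/72 = 0.30556.
Balance c(h−p*) = e gives e = 1.241×(0.849 − 0.30556) = 0.67441.
New p* = 0.651 − e/c = 0.651 − 0.72162/1.24100 = 0.06952.
Δp* = 0.06952 − 0.30556 = -0.23604.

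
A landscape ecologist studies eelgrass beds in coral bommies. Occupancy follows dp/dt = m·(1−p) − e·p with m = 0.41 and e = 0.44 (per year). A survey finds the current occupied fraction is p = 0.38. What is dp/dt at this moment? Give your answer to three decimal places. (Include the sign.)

Colonization term: m·(1−p) = 0.41×0.6200 = 0.25420.
Extinction term: e·p = 0.16720.
dp/dt = 0.25420 − 0.16720 = 0.08700.

0.087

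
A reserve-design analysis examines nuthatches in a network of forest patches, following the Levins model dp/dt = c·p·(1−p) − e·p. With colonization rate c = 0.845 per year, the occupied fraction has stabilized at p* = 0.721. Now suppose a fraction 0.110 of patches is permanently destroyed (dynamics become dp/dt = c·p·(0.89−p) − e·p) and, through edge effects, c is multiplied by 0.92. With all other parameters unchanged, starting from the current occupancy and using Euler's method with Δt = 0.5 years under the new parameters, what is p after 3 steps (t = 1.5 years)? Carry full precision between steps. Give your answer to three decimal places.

Balance c(1−p*) = e gives e = 0.845×(1 − 0.72100) = 0.23576.
Starting from p₀ = 0.72100; update p ← p + (dp/dt)·Δt with the new parameters.
p: 0.72100 → 0.68337  (Δp = -0.03763)
p: 0.68337 → 0.65770  (Δp = -0.02567)
p: 0.65770 → 0.63956  (Δp = -0.01814)

0.640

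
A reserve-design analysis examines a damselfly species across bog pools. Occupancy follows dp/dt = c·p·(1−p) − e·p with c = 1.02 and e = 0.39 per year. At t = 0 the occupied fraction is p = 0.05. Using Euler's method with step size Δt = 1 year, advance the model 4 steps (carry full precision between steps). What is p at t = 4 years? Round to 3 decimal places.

0.266

Update rule: p ← p + [c·p·(1−p) − e·p]·Δt with Δt = 1.
step 1: Δp = +0.02895, p = 0.07895
step 2: Δp = +0.04338, p = 0.12233
step 3: Δp = +0.06180, p = 0.18413
step 4: Δp = +0.08142, p = 0.26556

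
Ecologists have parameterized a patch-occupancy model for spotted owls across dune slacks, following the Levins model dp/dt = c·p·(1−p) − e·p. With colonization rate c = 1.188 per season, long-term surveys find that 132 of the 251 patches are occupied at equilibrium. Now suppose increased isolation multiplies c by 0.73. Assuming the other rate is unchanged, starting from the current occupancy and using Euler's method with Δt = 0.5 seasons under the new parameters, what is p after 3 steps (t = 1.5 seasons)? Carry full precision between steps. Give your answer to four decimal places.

0.4362

Observed p* = 132/251 = 0.52590.
Balance c(1−p*) = e gives e = 1.188×(1 − 0.52590) = 0.56324.
Starting from p₀ = 0.52590; update p ← p + (dp/dt)·Δt with the new parameters.
p: 0.52590 → 0.48591  (Δp = -0.03999)
p: 0.48591 → 0.45739  (Δp = -0.02852)
p: 0.45739 → 0.43620  (Δp = -0.02119)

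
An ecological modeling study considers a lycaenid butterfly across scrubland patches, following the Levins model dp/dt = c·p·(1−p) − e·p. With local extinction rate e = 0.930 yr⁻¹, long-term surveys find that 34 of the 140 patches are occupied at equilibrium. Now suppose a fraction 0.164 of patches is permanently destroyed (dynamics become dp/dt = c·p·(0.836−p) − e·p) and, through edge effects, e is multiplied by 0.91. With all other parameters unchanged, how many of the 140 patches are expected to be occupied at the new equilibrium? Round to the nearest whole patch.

Observed p* = 34/140 = 0.24286.
Balance c(1−p*) = e gives c = e/(1 − 0.24286) = 0.930/0.75714 = 1.22831.
New p* = 0.836 − e/c = 0.836 − 0.84630/1.22831 = 0.14700.
Expected occupied = 140 × 0.14700 = 20.58 ≈ 21.

21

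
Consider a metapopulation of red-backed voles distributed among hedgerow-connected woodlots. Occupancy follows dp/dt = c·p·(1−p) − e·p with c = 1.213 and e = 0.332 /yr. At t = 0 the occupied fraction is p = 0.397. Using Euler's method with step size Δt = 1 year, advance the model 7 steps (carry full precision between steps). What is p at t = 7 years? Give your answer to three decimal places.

0.726

Update rule: p ← p + [c·p·(1−p) − e·p]·Δt with Δt = 1.
p: 0.39700 → 0.55558  (Δp = +0.15858)
p: 0.55558 → 0.67063  (Δp = +0.11505)
p: 0.67063 → 0.71591  (Δp = +0.04529)
p: 0.71591 → 0.72493  (Δp = +0.00902)
p: 0.72493 → 0.72613  (Δp = +0.00120)
p: 0.72613 → 0.72628  (Δp = +0.00015)
p: 0.72628 → 0.72630  (Δp = +0.00002)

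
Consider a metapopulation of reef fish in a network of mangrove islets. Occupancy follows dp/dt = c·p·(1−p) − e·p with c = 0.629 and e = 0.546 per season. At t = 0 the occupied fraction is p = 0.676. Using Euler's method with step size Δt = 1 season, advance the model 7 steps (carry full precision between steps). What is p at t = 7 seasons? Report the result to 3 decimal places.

0.216

Update rule: p ← p + [c·p·(1−p) − e·p]·Δt with Δt = 1.
  1  |  dp/dt·Δt = -0.231330  |  p_1 = 0.444670
  2  |  dp/dt·Δt = -0.087465  |  p_2 = 0.357205
  3  |  dp/dt·Δt = -0.050609  |  p_3 = 0.306595
  4  |  dp/dt·Δt = -0.033679  |  p_4 = 0.272916
  5  |  dp/dt·Δt = -0.024198  |  p_5 = 0.248718
  6  |  dp/dt·Δt = -0.018267  |  p_6 = 0.230451
  7  |  dp/dt·Δt = -0.014277  |  p_7 = 0.216174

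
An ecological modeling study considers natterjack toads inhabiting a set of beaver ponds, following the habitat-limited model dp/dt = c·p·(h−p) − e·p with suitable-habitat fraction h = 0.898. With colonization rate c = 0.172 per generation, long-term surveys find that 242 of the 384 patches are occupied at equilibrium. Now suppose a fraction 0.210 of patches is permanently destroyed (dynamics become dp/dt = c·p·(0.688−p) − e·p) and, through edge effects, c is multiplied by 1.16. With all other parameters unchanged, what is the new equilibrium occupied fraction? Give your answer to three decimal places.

Observed p* = 242/384 = 0.63021.
Balance c(h−p*) = e gives e = 0.172×(0.898 − 0.63021) = 0.04606.
New p* = 0.688 − e/c = 0.688 − 0.04606/0.19952 = 0.45715.

0.457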